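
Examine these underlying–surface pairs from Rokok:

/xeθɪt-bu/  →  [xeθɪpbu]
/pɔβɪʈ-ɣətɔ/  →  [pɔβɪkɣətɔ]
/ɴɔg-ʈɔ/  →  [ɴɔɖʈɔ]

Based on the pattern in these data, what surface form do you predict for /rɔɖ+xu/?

[rɔgxu]

The data show regressive place assimilation: /t/ → [p] before /b/; /ʈ/ → [k] before /ɣ/; /g/ → [ɖ] before /ʈ/. In each pair only place changes, matching the following consonant, while manner and voice stay constant.
/ɖ/ is a voiced retroflex stop. The following trigger /x/ is velar, so /ɖ/ must become velar as well.
A voiced velar stop is [g], so the surface segment is [g].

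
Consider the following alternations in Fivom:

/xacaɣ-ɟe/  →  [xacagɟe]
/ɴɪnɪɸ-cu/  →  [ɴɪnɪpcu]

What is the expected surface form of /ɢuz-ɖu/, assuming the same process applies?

The data show regressive manner assimilation: /ɣ/ → [g] before /ɟ/; /ɸ/ → [p] before /c/. In each pair only manner changes, matching the following consonant, while place and voice stay constant.
/z/ is a voiced alveolar fricative. The following trigger /ɖ/ is a stop, so /z/ must become a stop as well.
Changing only its manner to stop gives [d] — the voiced alveolar stop.

[ɢudɖu]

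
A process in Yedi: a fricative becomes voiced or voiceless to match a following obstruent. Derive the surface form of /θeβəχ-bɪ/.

[θeβəʁbɪ]

/χ/ is a voiceless uvular fricative. The following trigger /b/ is voiced, so /χ/ must become voiced as well.
Changing only its voicing to voiced gives [ʁ] — the voiced uvular fricative.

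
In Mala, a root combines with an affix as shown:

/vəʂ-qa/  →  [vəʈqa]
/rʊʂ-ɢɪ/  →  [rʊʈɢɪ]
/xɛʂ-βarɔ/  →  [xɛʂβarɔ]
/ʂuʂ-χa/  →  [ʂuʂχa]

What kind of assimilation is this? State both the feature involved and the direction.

regressive manner assimilation

Underlying /ʂ/ is realised as [ʈ] next to /q/; /q/ itself does not change.
/ʂ/ is a fricative while /q/ is a stop; the output [ʈ] is a stop, matching the trigger — so the feature that spreads is manner.
Place and voice are unchanged, so the assimilation is partial, not total.
The other alternating form patterns the same way: /ʂ/ → [ʈ] before /ɢ/ (fricative → stop, matching a stop) — only manner changes, and always toward the following segment.
No alternation appears in [xɛʂβarɔ], [ʂuʂχa]: there the adjacent consonants already agree in manner (/ʂ/ and /β/ are both fricatives; /ʂ/ and /χ/ are both fricatives), so these forms are consistent with the same rule.
The trigger is the following segment, so the direction is regressive (anticipatory).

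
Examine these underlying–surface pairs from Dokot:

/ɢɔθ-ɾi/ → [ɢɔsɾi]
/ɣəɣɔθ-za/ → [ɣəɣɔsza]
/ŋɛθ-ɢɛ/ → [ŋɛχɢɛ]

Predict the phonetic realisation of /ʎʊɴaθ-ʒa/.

The data show regressive place assimilation: /θ/ → [s] before /ɾ/; /θ/ → [s] before /z/; /θ/ → [χ] before /ɢ/. In each pair only place changes, matching the following consonant, while manner and voice stay constant.
/θ/ is a voiceless dental fricative. The following trigger /ʒ/ is postalveolar, so /θ/ must become postalveolar as well.
Changing only its place to postalveolar gives [ʃ] — the voiceless postalveolar fricative.

[ʎʊɴaʃʒa]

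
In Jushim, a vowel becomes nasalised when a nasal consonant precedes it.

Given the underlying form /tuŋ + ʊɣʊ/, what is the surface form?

[tuŋʊ̃ɣʊ]

The vowel /ʊ/ is adjacent to the preceding nasal /ŋ/, so it acquires [+nasal] and surfaces as [ʊ̃].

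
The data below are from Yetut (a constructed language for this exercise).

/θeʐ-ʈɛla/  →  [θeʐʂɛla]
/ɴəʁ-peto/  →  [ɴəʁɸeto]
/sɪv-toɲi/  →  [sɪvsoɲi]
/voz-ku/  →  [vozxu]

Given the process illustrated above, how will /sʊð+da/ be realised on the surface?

[sʊðza]

The data show progressive manner assimilation: /ʈ/ → [ʂ] after /ʐ/; /p/ → [ɸ] after /ʁ/; /t/ → [s] after /v/; /k/ → [x] after /z/. In each pair only manner changes, matching the preceding consonant, while place and voice stay constant.
The rule targets /d/ (voiced alveolar stop), which sits after the trigger /ð/ (fricative).
Changing only its manner to fricative gives [z] — the voiced alveolar fricative.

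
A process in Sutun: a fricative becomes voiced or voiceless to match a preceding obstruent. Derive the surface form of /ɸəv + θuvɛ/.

[ɸəvðuvɛ]

/θ/ is a voiceless dental fricative. The preceding trigger /v/ is voiced, so /θ/ must become voiced as well.
A voiced dental fricative is [ð], so the surface segment is [ð].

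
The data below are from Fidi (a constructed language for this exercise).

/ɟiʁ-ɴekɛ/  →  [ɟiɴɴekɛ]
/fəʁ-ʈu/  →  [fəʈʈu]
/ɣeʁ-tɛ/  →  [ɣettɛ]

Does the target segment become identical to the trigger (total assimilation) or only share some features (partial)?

Comparing underlying and surface forms, /ʁ/ → [ʈ] is the alternation; the neighbouring /ʈ/ is constant.
The output [ʈ] is identical to the trigger /ʈ/ — every feature (place, manner, voicing) has been copied — so this is total assimilation.
The other forms behave the same way: /ʁ/ → [ɴ] before /ɴ/; /ʁ/ → [t] before /t/ — in each case the output is a copy of the following consonant.

total assimilation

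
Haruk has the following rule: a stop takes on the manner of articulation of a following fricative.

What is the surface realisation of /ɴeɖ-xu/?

[ɴeʐxu]

/ɖ/ is a voiced retroflex stop. The following trigger /x/ is a fricative, so /ɖ/ must become a fricative as well.
A voiced retroflex fricative is [ʐ], so the surface segment is [ʐ].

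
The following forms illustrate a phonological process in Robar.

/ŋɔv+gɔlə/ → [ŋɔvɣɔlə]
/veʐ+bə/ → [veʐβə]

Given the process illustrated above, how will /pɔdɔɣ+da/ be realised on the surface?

[pɔdɔɣza]

The data show progressive manner assimilation: /g/ → [ɣ] after /v/; /b/ → [β] after /ʐ/. In each pair only manner changes, matching the preceding consonant, while place and voice stay constant.
The rule targets /d/ (voiced alveolar stop), which sits after the trigger /ɣ/ (fricative).
The voiced alveolar fricative is [z], so /d/ → [z].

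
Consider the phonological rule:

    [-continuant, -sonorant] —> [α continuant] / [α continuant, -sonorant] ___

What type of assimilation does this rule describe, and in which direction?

The shared variable α links the value of [continuant] on the target to that of the neighbouring obstruent. [continuant] distinguishes stops from fricatives — a manner-of-articulation feature — so this is manner assimilation.
The conditioning segment sits to the left of the focus bar, meaning the trigger precedes the segment that changes — progressive assimilation.

progressive manner assimilation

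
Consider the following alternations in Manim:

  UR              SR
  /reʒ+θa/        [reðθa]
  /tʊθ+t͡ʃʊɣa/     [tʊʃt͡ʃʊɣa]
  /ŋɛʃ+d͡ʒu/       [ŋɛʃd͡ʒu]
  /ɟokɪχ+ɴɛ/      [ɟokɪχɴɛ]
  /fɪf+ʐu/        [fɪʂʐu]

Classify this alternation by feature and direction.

regressive place assimilation

Comparing underlying and surface forms, /ʒ/ → [ð] is the alternation; the neighbouring /θ/ is constant.
The change postalveolar → dental matches the place of the following /θ/, identifying this as place assimilation.
Manner and voice are unchanged, so the assimilation is partial, not total.
The other alternating forms pattern the same way: /θ/ → [ʃ] before /t͡ʃ/ (dental → postalveolar, matching postalveolar); /f/ → [ʂ] before /ʐ/ (labiodental → retroflex, matching retroflex) — only place changes, and always toward the following segment.
No alternation appears in [ŋɛʃd͡ʒu], [ɟokɪχɴɛ]: there the adjacent consonants already agree in place (/ʃ/ and /d͡ʒ/ are both postalveolar; /χ/ and /ɴ/ are both uvular), so these forms are consistent with the same rule.
The trigger is the following segment, so the direction is regressive (anticipatory).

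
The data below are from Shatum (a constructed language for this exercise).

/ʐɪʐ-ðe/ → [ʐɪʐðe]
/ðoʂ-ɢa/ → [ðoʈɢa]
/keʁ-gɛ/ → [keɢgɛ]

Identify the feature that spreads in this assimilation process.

manner

The segment that alternates is /ʂ/, which surfaces as [ʈ] when adjacent to /ɢ/.
/ʂ/ is a fricative while /ɢ/ is a stop; the output [ʈ] is a stop, matching the trigger — so the feature that spreads is manner.
The other alternating form patterns the same way: /ʁ/ → [ɢ] before /g/ (fricative → stop, matching a stop) — only manner changes, and always toward the following segment.
Nothing changes in [ʐɪʐðe]: there the adjacent consonants already agree in manner (/ʐ/ and /ð/ are both fricatives), so this form is consistent with the same rule.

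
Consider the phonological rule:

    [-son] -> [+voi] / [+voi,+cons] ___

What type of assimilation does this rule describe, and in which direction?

The target ([-son], obstruents) acquires [+voi] next to a voiced consonant ([+voi,+cons]) — it takes on the voicing of its neighbour, so the feature that spreads is voicing.
Since the environment is written before the underscore, the trigger precedes the target; the direction is progressive.

progressive voicing assimilation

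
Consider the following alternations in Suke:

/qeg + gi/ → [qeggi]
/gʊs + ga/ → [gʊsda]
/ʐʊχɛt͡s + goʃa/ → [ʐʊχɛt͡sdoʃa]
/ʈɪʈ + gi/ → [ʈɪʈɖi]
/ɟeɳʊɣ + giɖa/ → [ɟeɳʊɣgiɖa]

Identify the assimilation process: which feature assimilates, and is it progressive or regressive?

The segment that alternates is /g/, which surfaces as [d] when adjacent to /s/.
The change velar → alveolar matches the place of the preceding /s/, identifying this as place assimilation.
Manner and voice are unchanged, so the assimilation is partial, not total.
The other alternating forms pattern the same way: /g/ → [d] after /t͡s/ (velar → alveolar, matching alveolar); /g/ → [ɖ] after /ʈ/ (velar → retroflex, matching retroflex) — only place changes, and always toward the preceding segment.
No alternation appears in [qeggi], [ɟeɳʊɣgiɖa]: there the adjacent consonants already agree in place (/g/ and /g/ are both velar; /g/ and /ɣ/ are both velar), so these forms are consistent with the same rule.
Since the segment that changes follows the conditioning segment, the assimilation is progressive.

progressive place assimilation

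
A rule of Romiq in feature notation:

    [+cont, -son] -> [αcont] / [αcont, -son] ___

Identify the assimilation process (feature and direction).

The rule copies [cont] (continuancy) from the environment onto the target fricatives; since [±cont] encodes the stop/fricative manner contrast, the assimilating dimension is manner.
The conditioning segment sits to the left of the focus bar, meaning the trigger precedes the segment that changes — progressive assimilation.

progressive manner assimilation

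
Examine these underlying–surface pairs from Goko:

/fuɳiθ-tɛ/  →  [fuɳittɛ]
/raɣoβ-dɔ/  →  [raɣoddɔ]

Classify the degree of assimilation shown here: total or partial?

The segment that alternates is /θ/, which surfaces as [t] when adjacent to /t/.
The output [t] is identical to the trigger /t/ — every feature (place, manner, voicing) has been copied — so this is total assimilation.
The other form behaves the same way: /β/ → [d] before /d/ — in each case the output is a copy of the following consonant.

total assimilation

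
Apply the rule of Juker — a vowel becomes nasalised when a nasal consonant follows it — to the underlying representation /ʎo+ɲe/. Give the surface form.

[ʎõɲe]

The vowel /o/ is adjacent to the following nasal /ɲ/, so it acquires [+nasal] and surfaces as [õ].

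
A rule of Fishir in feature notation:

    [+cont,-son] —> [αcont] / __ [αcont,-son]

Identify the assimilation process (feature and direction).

The rule copies [cont] (continuancy) from the environment onto the target fricatives; since [±cont] encodes the stop/fricative manner contrast, the assimilating dimension is manner.
Since the environment is written after the underscore, the trigger follows the target; the direction is regressive.

regressive manner assimilation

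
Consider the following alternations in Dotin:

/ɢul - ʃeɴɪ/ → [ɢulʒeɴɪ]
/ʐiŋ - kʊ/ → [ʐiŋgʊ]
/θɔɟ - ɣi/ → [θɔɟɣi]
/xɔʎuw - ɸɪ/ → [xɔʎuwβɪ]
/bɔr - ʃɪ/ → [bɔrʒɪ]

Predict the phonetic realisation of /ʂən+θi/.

The data show progressive voicing assimilation: /ʃ/ → [ʒ] after /l/; /k/ → [g] after /ŋ/; /ɸ/ → [β] after /w/; /ʃ/ → [ʒ] after /r/. In each pair only voicing changes, matching the preceding consonant, while place and manner stay constant.
No alternation appears in [θɔɟɣi]: there the adjacent consonants already agree in voicing (/ɣ/ and /ɟ/ are both voiced), so this form is consistent with the same rule.
The rule targets /θ/ (voiceless dental fricative), which sits after the trigger /n/ (voiced).
Changing only its voicing to voiced gives [ð] — the voiced dental fricative.

[ʂənði]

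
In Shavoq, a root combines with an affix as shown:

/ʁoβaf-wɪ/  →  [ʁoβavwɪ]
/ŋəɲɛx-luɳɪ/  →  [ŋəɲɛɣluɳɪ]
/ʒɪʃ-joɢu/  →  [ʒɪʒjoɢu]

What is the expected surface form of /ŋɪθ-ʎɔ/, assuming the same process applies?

The data show regressive voicing assimilation: /f/ → [v] before /w/; /x/ → [ɣ] before /l/; /ʃ/ → [ʒ] before /j/. In each pair only voicing changes, matching the following consonant, while place and manner stay constant.
/θ/ is a voiceless dental fricative. The following trigger /ʎ/ is voiced, so /θ/ must become voiced as well.
A voiced dental fricative is [ð], so the surface segment is [ð].

[ŋɪðʎɔ]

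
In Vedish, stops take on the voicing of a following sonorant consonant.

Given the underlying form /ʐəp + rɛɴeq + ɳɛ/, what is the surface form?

/p/ is a voiceless bilabial stop. The following trigger /r/ is voiced, so /p/ must become voiced as well.
A voiced bilabial stop is [b], so the surface segment is [b].
The same rule applies at the second boundary: /q/ → [ɢ] next to /ɳ/.

[ʐəbrɛɴeɢɳɛ]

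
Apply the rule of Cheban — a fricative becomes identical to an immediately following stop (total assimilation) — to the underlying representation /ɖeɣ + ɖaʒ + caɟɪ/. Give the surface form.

[ɖeɖɖaccaɟɪ]

/ɣ/ is the segment targeted by the rule; it sits immediately before /ɖ/, so it assimilates completely and surfaces as [ɖ].
The same rule applies at the second boundary: /ʒ/ → [c] next to /c/.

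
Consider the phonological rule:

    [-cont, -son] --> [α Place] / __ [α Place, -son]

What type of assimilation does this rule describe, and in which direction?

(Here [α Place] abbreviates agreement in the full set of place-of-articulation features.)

The rule copies the place features (abbreviated [Place]) from the environment onto the target, so the assimilating feature is place.
Since the environment is written after the underscore, the trigger follows the target; the direction is regressive.

regressive place assimilation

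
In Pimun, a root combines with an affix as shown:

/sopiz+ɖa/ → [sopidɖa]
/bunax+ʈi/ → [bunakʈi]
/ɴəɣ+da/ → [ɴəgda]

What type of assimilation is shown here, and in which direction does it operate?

regressive manner assimilation

The segment that alternates is /z/, which surfaces as [d] when adjacent to /ɖ/.
The change fricative → stop matches the manner of the following /ɖ/, identifying this as manner assimilation.
Place and voice are unchanged, so the assimilation is partial, not total.
Checking the remaining alternations: /x/ → [k] before /ʈ/ (fricative → stop, matching a stop); /ɣ/ → [g] before /d/ (fricative → stop, matching a stop) — only manner changes, and always toward the following segment.
Since the segment that changes precedes the conditioning segment, the assimilation is regressive.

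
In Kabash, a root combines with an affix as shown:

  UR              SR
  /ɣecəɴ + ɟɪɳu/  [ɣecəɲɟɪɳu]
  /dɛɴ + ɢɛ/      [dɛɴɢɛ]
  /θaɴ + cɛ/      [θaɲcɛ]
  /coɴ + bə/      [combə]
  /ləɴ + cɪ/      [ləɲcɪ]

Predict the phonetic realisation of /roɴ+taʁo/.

[rontaʁo]

The data show regressive place assimilation: /ɴ/ → [ɲ] before /ɟ/; /ɴ/ → [ɲ] before /c/; /ɴ/ → [m] before /b/. In each pair only place changes, matching the following consonant, while manner and voice stay constant.
No alternation appears in [dɛɴɢɛ]: there the adjacent consonants already agree in place (/ɴ/ and /ɢ/ are both uvular), so this form is consistent with the same rule.
The rule targets /ɴ/ (voiced uvular nasal), which sits before the trigger /t/ (alveolar).
A voiced alveolar nasal is [n], so the surface segment is [n].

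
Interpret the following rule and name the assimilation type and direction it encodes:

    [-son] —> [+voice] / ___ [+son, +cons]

regressive voicing assimilation

The structural change is [+voice], and the conditioning segment [+son, +cons] (a sonorant consonant) is itself voiced, so the target comes to share the voicing of its neighbour — voicing assimilation.
Since the environment is written after the underscore, the trigger follows the target; the direction is regressive.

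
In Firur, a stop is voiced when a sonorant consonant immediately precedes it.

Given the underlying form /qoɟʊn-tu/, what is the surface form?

The rule targets /t/ (voiceless alveolar stop), which sits after the trigger /n/ (voiced).
A voiced alveolar stop is [d], so the surface segment is [d].

[qoɟʊndu]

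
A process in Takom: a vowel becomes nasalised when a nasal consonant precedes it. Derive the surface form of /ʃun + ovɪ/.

[ʃunõvɪ]

/o/ sits next to the nasal /n/ and is therefore nasalised to [õ].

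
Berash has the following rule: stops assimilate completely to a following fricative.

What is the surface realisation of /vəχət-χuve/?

/t/ is the segment targeted by the rule; it sits immediately before /χ/, so it assimilates completely and surfaces as [χ].

[vəχəχχuve]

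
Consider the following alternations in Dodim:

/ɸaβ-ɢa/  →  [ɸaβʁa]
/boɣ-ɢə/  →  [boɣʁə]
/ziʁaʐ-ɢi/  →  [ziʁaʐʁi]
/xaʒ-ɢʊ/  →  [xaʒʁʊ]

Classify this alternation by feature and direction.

Underlying /ɢ/ is realised as [ʁ] next to /β/; /β/ itself does not change.
The change stop → fricative matches the manner of the preceding /β/, identifying this as manner assimilation.
Place and voice are unchanged, so the assimilation is partial, not total.
The other alternating forms pattern the same way: /ɢ/ → [ʁ] after /ɣ/ (stop → fricative, matching a fricative); /ɢ/ → [ʁ] after /ʐ/ (stop → fricative, matching a fricative); /ɢ/ → [ʁ] after /ʒ/ (stop → fricative, matching a fricative) — only manner changes, and always toward the preceding segment.
Since the segment that changes follows the conditioning segment, the assimilation is progressive.

progressive manner assimilation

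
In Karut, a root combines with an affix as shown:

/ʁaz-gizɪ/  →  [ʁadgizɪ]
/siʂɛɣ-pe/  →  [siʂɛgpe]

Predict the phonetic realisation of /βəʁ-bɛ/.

[βəɢbɛ]

The data show regressive manner assimilation: /z/ → [d] before /g/; /ɣ/ → [g] before /p/. In each pair only manner changes, matching the following consonant, while place and voice stay constant.
/ʁ/ is a voiced uvular fricative. The following trigger /b/ is a stop, so /ʁ/ must become a stop as well.
Changing only its manner to stop gives [ɢ] — the voiced uvular stop.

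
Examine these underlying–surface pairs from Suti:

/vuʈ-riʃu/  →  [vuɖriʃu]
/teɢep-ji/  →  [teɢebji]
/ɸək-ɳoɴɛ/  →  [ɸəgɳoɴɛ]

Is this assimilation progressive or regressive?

regressive

Comparing underlying and surface forms, /ʈ/ → [ɖ] is the alternation; the neighbouring /r/ is constant.
/ʈ/ is voiceless while /r/ is voiced; the output [ɖ] is voiced, matching the trigger — so the feature that spreads is voicing.
Checking the remaining alternations: /p/ → [b] before /j/ (voiceless → voiced, matching voiced); /k/ → [g] before /ɳ/ (voiceless → voiced, matching voiced) — only voicing changes, and always toward the following segment.
Since the segment that changes precedes the conditioning segment, the assimilation is regressive.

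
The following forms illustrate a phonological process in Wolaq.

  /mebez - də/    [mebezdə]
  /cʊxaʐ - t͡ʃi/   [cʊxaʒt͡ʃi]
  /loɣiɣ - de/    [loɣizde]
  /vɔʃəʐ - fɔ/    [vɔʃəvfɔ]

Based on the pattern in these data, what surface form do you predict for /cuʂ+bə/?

[cuɸbə]

The data show regressive place assimilation: /ʐ/ → [ʒ] before /t͡ʃ/; /ɣ/ → [z] before /d/; /ʐ/ → [v] before /f/. In each pair only place changes, matching the following consonant, while manner and voice stay constant.
No alternation appears in [mebezdə]: there the adjacent consonants already agree in place (/z/ and /d/ are both alveolar), so this form is consistent with the same rule.
/ʂ/ is a voiceless retroflex fricative. The following trigger /b/ is bilabial, so /ʂ/ must become bilabial as well.
Changing only its place to bilabial gives [ɸ] — the voiceless bilabial fricative.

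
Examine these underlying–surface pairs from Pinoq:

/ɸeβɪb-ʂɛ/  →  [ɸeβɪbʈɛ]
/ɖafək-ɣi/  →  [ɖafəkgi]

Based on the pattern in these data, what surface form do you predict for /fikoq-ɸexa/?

The data show progressive manner assimilation: /ʂ/ → [ʈ] after /b/; /ɣ/ → [g] after /k/. In each pair only manner changes, matching the preceding consonant, while place and voice stay constant.
The rule targets /ɸ/ (voiceless bilabial fricative), which sits after the trigger /q/ (stop).
The voiceless bilabial stop is [p], so /ɸ/ → [p].

[fikoqpexa]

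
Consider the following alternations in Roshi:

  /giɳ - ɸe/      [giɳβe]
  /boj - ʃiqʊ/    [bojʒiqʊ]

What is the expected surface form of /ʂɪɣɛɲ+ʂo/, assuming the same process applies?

The data show progressive voicing assimilation: /ɸ/ → [β] after /ɳ/; /ʃ/ → [ʒ] after /j/. In each pair only voicing changes, matching the preceding consonant, while place and manner stay constant.
/ʂ/ is a voiceless retroflex fricative. The preceding trigger /ɲ/ is voiced, so /ʂ/ must become voiced as well.
The voiced retroflex fricative is [ʐ], so /ʂ/ → [ʐ].

[ʂɪɣɛɲʐo]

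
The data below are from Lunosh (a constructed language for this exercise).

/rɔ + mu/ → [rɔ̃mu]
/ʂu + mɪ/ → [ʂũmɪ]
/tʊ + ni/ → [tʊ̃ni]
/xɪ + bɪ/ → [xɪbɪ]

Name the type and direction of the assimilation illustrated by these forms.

The vowel /ɔ/ surfaces as nasalised [ɔ̃] next to the following nasal /m/ — it has acquired the [+nasal] feature of its neighbour.
The other forms show the same pattern: /u/ → [ũ] before /m/; /ʊ/ → [ʊ̃] before /n/ — each time a vowel is nasalised next to a following nasal.
No change occurs in [xɪbɪ] because the vowel at the boundary is adjacent to an oral consonant, not a nasal (/ɪ/ next to /b/).
Because the conditioning nasal is to the right of the vowel that changes, the process is regressive (anticipatory).

regressive nasality assimilation (vowel nasalisation)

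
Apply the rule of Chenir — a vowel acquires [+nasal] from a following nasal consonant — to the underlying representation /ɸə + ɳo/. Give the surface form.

The vowel /ə/ is adjacent to the following nasal /ɳ/, so it acquires [+nasal] and surfaces as [ə̃].

[ɸə̃ɳo]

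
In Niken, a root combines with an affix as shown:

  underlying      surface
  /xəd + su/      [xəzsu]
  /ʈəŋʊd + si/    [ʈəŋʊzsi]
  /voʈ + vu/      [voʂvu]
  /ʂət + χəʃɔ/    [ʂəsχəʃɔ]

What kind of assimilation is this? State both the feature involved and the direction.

Underlying /d/ is realised as [z] next to /s/; /s/ itself does not change.
The change stop → fricative matches the manner of the following /s/, identifying this as manner assimilation.
Place and voice are unchanged, so the assimilation is partial, not total.
Checking the remaining alternations: /ʈ/ → [ʂ] before /v/ (stop → fricative, matching a fricative); /t/ → [s] before /χ/ (stop → fricative, matching a fricative) — only manner changes, and always toward the following segment.
Since the segment that changes precedes the conditioning segment, the assimilation is regressive.

regressive manner assimilation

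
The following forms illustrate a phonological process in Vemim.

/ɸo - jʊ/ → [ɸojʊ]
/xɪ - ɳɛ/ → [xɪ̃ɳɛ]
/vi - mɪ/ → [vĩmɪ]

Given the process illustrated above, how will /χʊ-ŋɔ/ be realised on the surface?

The data show regressive nasality assimilation (vowel nasalisation): /ɪ/ → [ɪ̃] before /ɳ/; /i/ → [ĩ] before /m/ — a vowel is nasalised by an immediately following nasal consonant.
No change occurs in [ɸojʊ] because the vowel at the boundary is adjacent to an oral consonant, not a nasal (/o/ next to /j/).
/ʊ/ sits next to the nasal /ŋ/ and is therefore nasalised to [ʊ̃].

[χʊ̃ŋɔ]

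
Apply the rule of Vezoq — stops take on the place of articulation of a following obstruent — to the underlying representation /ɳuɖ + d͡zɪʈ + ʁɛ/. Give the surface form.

[ɳudd͡zɪqʁɛ]

/ɖ/ is a voiced retroflex stop. The following trigger /d͡z/ is alveolar, so /ɖ/ must become alveolar as well.
A voiced alveolar stop is [d], so the surface segment is [d].
At the second juncture, /ʈ/ likewise becomes [q] adjacent to /ʁ/.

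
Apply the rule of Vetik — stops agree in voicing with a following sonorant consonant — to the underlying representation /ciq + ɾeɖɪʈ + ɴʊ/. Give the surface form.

/q/ is a voiceless uvular stop. The following trigger /ɾ/ is voiced, so /q/ must become voiced as well.
Changing only its voicing to voiced gives [ɢ] — the voiced uvular stop.
The same rule applies at the second boundary: /ʈ/ → [ɖ] next to /ɴ/.

[ciɢɾeɖɪɖɴʊ]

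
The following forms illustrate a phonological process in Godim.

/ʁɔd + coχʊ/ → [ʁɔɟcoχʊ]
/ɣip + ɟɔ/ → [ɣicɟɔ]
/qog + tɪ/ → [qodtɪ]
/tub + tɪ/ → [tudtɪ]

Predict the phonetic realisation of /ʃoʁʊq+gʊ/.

The data show regressive place assimilation: /d/ → [ɟ] before /c/; /p/ → [c] before /ɟ/; /g/ → [d] before /t/; /b/ → [d] before /t/. In each pair only place changes, matching the following consonant, while manner and voice stay constant.
The rule targets /q/ (voiceless uvular stop), which sits before the trigger /g/ (velar).
The voiceless velar stop is [k], so /q/ → [k].

[ʃoʁʊkgʊ]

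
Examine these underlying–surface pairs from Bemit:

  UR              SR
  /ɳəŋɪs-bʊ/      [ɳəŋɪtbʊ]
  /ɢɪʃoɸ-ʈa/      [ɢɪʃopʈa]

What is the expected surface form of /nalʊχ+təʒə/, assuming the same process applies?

The data show regressive manner assimilation: /s/ → [t] before /b/; /ɸ/ → [p] before /ʈ/. In each pair only manner changes, matching the following consonant, while place and voice stay constant.
The rule targets /χ/ (voiceless uvular fricative), which sits before the trigger /t/ (stop).
A voiceless uvular stop is [q], so the surface segment is [q].

[nalʊqtəʒə]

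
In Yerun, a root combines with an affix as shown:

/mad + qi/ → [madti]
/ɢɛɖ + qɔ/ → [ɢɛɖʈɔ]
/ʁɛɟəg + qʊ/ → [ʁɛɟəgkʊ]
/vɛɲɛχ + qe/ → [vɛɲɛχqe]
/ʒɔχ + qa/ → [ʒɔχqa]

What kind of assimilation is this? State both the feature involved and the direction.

The segment that alternates is /q/, which surfaces as [t] when adjacent to /d/.
/q/ is uvular while /d/ is alveolar; the output [t] is alveolar, matching the trigger — so the feature that spreads is place.
Manner and voice are unchanged, so the assimilation is partial, not total.
The other alternating forms pattern the same way: /q/ → [ʈ] after /ɖ/ (uvular → retroflex, matching retroflex); /q/ → [k] after /g/ (uvular → velar, matching velar) — only place changes, and always toward the preceding segment.
Nothing changes in [vɛɲɛχqe], [ʒɔχqa]: there the adjacent consonants already agree in place (/q/ and /χ/ are both uvular; /q/ and /χ/ are both uvular), so these forms are consistent with the same rule.
The trigger is the preceding segment, so the direction is progressive (perseverative).

progressive place assimilation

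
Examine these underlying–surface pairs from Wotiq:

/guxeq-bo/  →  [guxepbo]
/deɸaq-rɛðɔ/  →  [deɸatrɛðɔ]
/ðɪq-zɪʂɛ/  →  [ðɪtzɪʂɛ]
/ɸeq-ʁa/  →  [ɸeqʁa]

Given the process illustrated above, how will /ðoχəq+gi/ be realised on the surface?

[ðoχəkgi]

The data show regressive place assimilation: /q/ → [p] before /b/; /q/ → [t] before /r/; /q/ → [t] before /z/. In each pair only place changes, matching the following consonant, while manner and voice stay constant.
Nothing changes in [ɸeqʁa]: there the adjacent consonants already agree in place (/q/ and /ʁ/ are both uvular), so this form is consistent with the same rule.
The rule targets /q/ (voiceless uvular stop), which sits before the trigger /g/ (velar).
Changing only its place to velar gives [k] — the voiceless velar stop.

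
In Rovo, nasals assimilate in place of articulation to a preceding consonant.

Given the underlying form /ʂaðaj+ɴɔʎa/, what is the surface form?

[ʂaðajɲɔʎa]

/ɴ/ is a voiced uvular nasal. The preceding trigger /j/ is palatal, so /ɴ/ must become palatal as well.
The voiced palatal nasal is [ɲ], so /ɴ/ → [ɲ].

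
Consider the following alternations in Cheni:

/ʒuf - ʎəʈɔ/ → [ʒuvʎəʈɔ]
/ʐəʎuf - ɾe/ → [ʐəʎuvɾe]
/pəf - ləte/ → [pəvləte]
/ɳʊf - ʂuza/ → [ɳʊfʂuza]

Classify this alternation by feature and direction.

regressive voicing assimilation

Underlying /f/ is realised as [v] next to /ʎ/; /ʎ/ itself does not change.
/f/ is voiceless while /ʎ/ is voiced; the output [v] is voiced, matching the trigger — so the feature that spreads is voicing.
Place and manner are unchanged, so the assimilation is partial, not total.
The same holds elsewhere in the data: /f/ → [v] before /ɾ/ (voiceless → voiced, matching voiced); /f/ → [v] before /l/ (voiceless → voiced, matching voiced) — only voicing changes, and always toward the following segment.
Nothing changes in [ɳʊfʂuza]: there the adjacent consonants already agree in voicing (/f/ and /ʂ/ are both voiceless), so this form is consistent with the same rule.
The trigger is the following segment, so the direction is regressive (anticipatory).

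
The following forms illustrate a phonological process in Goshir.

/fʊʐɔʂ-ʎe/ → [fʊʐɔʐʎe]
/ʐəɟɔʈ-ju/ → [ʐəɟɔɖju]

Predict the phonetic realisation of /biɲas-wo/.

[biɲazwo]

The data show regressive voicing assimilation: /ʂ/ → [ʐ] before /ʎ/; /ʈ/ → [ɖ] before /j/. In each pair only voicing changes, matching the following consonant, while place and manner stay constant.
The rule targets /s/ (voiceless alveolar fricative), which sits before the trigger /w/ (voiced).
A voiced alveolar fricative is [z], so the surface segment is [z].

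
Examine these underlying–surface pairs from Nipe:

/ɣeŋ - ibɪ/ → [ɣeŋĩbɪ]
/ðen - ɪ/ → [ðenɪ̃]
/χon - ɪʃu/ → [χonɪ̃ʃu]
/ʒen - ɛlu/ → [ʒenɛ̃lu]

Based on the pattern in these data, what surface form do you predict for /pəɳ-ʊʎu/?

The data show progressive nasality assimilation (vowel nasalisation): /i/ → [ĩ] after /ŋ/; /ɪ/ → [ɪ̃] after /n/; /ɛ/ → [ɛ̃] after /n/ — a vowel is nasalised by an immediately preceding nasal consonant.
/ʊ/ sits next to the nasal /ɳ/ and is therefore nasalised to [ʊ̃].

[pəɳʊ̃ʎu]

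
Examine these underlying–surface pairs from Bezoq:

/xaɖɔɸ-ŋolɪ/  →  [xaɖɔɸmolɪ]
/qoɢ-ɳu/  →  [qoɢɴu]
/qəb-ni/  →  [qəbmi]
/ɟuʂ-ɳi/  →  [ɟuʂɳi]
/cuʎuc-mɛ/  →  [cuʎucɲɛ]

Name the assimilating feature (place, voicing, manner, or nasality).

The segment that alternates is /ŋ/, which surfaces as [m] when adjacent to /ɸ/.
The change velar → bilabial matches the place of the preceding /ɸ/, identifying this as place assimilation.
Checking the remaining alternations: /ɳ/ → [ɴ] after /ɢ/ (retroflex → uvular, matching uvular); /n/ → [m] after /b/ (alveolar → bilabial, matching bilabial); /m/ → [ɲ] after /c/ (bilabial → palatal, matching palatal) — only place changes, and always toward the preceding segment.
Nothing changes in [ɟuʂɳi]: there the adjacent consonants already agree in place (/ɳ/ and /ʂ/ are both retroflex), so this form is consistent with the same rule.

place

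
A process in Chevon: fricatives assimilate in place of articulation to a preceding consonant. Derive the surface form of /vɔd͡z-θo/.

The rule targets /θ/ (voiceless dental fricative), which sits after the trigger /d͡z/ (alveolar).
A voiceless alveolar fricative is [s], so the surface segment is [s].

[vɔd͡zso]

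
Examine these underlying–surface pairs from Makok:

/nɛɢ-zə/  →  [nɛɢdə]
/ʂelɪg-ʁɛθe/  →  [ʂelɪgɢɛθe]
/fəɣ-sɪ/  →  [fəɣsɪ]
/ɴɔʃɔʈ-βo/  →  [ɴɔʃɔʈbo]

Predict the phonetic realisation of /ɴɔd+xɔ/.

The data show progressive manner assimilation: /z/ → [d] after /ɢ/; /ʁ/ → [ɢ] after /g/; /β/ → [b] after /ʈ/. In each pair only manner changes, matching the preceding consonant, while place and voice stay constant.
Nothing changes in [fəɣsɪ]: there the adjacent consonants already agree in manner (/s/ and /ɣ/ are both fricatives), so this form is consistent with the same rule.
/x/ is a voiceless velar fricative. The preceding trigger /d/ is a stop, so /x/ must become a stop as well.
Changing only its manner to stop gives [k] — the voiceless velar stop.

[ɴɔdkɔ]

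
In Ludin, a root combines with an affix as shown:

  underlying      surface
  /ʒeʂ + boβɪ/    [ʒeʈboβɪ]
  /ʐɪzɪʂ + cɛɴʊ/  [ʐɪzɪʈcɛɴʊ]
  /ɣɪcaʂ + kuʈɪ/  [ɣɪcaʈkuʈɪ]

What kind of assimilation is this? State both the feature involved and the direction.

regressive manner assimilation

The segment that alternates is /ʂ/, which surfaces as [ʈ] when adjacent to /b/.
/ʂ/ is a fricative while /b/ is a stop; the output [ʈ] is a stop, matching the trigger — so the feature that spreads is manner.
Place and voice are unchanged, so the assimilation is partial, not total.
The same holds elsewhere in the data: /ʂ/ → [ʈ] before /c/ (fricative → stop, matching a stop); /ʂ/ → [ʈ] before /k/ (fricative → stop, matching a stop) — only manner changes, and always toward the following segment.
Since the segment that changes precedes the conditioning segment, the assimilation is regressive.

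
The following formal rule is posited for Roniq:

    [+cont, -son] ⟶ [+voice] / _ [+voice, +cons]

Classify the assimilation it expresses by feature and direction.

regressive voicing assimilation

The structural change is [+voice], and the conditioning segment [+voice, +cons] (a voiced consonant) is itself voiced, so the target comes to share the voicing of its neighbour — voicing assimilation.
Since the environment is written after the underscore, the trigger follows the target; the direction is regressive.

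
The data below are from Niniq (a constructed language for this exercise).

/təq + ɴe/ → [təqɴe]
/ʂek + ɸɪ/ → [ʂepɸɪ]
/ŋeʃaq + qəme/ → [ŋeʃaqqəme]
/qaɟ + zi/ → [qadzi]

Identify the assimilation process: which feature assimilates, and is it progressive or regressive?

regressive place assimilation

The segment that alternates is /k/, which surfaces as [p] when adjacent to /ɸ/.
The change velar → bilabial matches the place of the following /ɸ/, identifying this as place assimilation.
Manner and voice are unchanged, so the assimilation is partial, not total.
The same holds elsewhere in the data: /ɟ/ → [d] before /z/ (palatal → alveolar, matching alveolar) — only place changes, and always toward the following segment.
Nothing changes in [təqɴe], [ŋeʃaqqəme]: there the adjacent consonants already agree in place (/q/ and /ɴ/ are both uvular; /q/ and /q/ are both uvular), so these forms are consistent with the same rule.
The trigger is the following segment, so the direction is regressive (anticipatory).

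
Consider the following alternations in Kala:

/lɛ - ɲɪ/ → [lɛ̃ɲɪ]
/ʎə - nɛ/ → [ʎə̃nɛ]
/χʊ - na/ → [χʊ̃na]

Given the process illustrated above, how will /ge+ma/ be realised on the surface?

The data show regressive nasality assimilation (vowel nasalisation): /ɛ/ → [ɛ̃] before /ɲ/; /ə/ → [ə̃] before /n/; /ʊ/ → [ʊ̃] before /n/ — a vowel is nasalised by an immediately following nasal consonant.
The vowel /e/ is adjacent to the following nasal /m/, so it acquires [+nasal] and surfaces as [ẽ].

[gẽma]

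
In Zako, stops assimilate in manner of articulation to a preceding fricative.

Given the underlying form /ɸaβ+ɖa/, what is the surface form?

[ɸaβʐa]

/ɖ/ is a voiced retroflex stop. The preceding trigger /β/ is a fricative, so /ɖ/ must become a fricative as well.
A voiced retroflex fricative is [ʐ], so the surface segment is [ʐ].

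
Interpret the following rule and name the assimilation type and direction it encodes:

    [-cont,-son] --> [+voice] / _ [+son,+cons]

regressive voicing assimilation

The structural change is [+voice], and the conditioning segment [+son,+cons] (a sonorant consonant) is itself voiced, so the target comes to share the voicing of its neighbour — voicing assimilation.
Since the environment is written after the underscore, the trigger follows the target; the direction is regressive.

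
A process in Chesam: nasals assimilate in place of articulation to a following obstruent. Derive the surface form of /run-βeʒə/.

[rumβeʒə]

/n/ is a voiced alveolar nasal. The following trigger /β/ is bilabial, so /n/ must become bilabial as well.
Changing only its place to bilabial gives [m] — the voiced bilabial nasal.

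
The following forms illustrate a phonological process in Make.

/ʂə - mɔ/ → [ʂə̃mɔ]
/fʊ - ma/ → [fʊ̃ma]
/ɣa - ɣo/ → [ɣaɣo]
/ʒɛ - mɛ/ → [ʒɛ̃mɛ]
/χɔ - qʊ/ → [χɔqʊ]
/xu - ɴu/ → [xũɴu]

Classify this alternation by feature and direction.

The vowel /ə/ surfaces as nasalised [ə̃] next to the following nasal /m/ — it has acquired the [+nasal] feature of its neighbour.
The other forms show the same pattern: /ʊ/ → [ʊ̃] before /m/; /ɛ/ → [ɛ̃] before /m/; /u/ → [ũ] before /ɴ/ — each time a vowel is nasalised next to a following nasal.
No change occurs in [ɣaɣo], [χɔqʊ] because the vowel at the boundary is adjacent to an oral consonant, not a nasal (/a/ next to /ɣ/; /ɔ/ next to /q/).
Because the conditioning nasal is to the right of the vowel that changes, the process is regressive (anticipatory).

regressive nasality assimilation (vowel nasalisation)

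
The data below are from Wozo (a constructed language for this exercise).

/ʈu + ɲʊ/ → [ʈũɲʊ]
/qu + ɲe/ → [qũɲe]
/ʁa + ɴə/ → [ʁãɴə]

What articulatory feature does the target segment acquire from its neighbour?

nasality

The vowel /u/ surfaces as nasalised [ũ] next to the following nasal /ɲ/ — it has acquired the [+nasal] feature of its neighbour.
The other form shows the same pattern: /a/ → [ã] before /ɴ/ — each time a vowel is nasalised next to a following nasal.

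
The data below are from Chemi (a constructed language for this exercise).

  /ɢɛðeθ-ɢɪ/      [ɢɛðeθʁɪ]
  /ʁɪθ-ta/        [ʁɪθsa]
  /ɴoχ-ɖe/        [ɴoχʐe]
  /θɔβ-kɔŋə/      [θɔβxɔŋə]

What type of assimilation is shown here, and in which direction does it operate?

progressive manner assimilation

The segment that alternates is /ɢ/, which surfaces as [ʁ] when adjacent to /θ/.
/ɢ/ is a stop while /θ/ is a fricative; the output [ʁ] is a fricative, matching the trigger — so the feature that spreads is manner.
Place and voice are unchanged, so the assimilation is partial, not total.
The same holds elsewhere in the data: /t/ → [s] after /θ/ (stop → fricative, matching a fricative); /ɖ/ → [ʐ] after /χ/ (stop → fricative, matching a fricative); /k/ → [x] after /β/ (stop → fricative, matching a fricative) — only manner changes, and always toward the preceding segment.
The trigger is the preceding segment, so the direction is progressive (perseverative).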